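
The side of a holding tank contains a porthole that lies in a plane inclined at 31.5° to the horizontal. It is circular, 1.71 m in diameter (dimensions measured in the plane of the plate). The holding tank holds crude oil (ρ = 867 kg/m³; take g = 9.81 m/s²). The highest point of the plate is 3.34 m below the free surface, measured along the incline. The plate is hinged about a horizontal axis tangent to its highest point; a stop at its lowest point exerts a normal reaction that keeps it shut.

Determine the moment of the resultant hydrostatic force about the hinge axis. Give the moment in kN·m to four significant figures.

M ≈ 38.47 kN·m

γ = ρg = 867 × 9.81 / 1000 = 8.50527 kN/m³.
Let θ = 31.5° be the plate's angle to the horizontal; measure y along the incline from where the plane meets the free surface. Vertical depth h = y·sinθ with sinθ = 0.522499.
The centroid is at the centre, 0.855 m below the top of the plate, so y_c = 3.34 + 0.855 = 4.195 m and h_c = 4.195 × 0.522499 = 2.19188 m.
A = π(0.855)² = 2.29658 m².
Resultant F = γ·h_c·A = 8.50527 × 2.19188 × 2.29658 = 42.8141 kN.
I_c = πr⁴/4 = π × 0.855⁴/4 = 0.419715 m⁴.
Centre of pressure: y_p = y_c + I_c/(y_c·A) = 4.195 + 0.419715/(4.195 × 2.29658) = 4.195 + 0.0435653 = 4.23857 m along the plane.
The resultant acts 0.855 + 0.0435653 = 0.898565 m (along the plate) below the hinge at the top edge, so the moment about the hinge is M = F × 0.898565 = 42.8141 × 0.898565 = 38.4713 kN·m.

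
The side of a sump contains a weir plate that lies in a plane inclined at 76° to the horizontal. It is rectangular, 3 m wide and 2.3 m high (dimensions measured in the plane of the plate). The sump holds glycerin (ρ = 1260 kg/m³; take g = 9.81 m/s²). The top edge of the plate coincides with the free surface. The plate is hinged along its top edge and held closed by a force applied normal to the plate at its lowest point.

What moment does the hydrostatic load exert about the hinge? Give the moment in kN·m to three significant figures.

γ = ρg = 1260 × 9.81 / 1000 = 12.3606 kN/m³.
Let θ = 76° be the plate's angle to the horizontal; measure y along the incline from where the plane meets the free surface. Vertical depth h = y·sinθ with sinθ = 0.970296.
The centroid lies 2.3/2 = 1.15 m below the top edge, so y_c = 1.15 m and h_c = 1.15 × 0.970296 = 1.11584 m.
A = 3 × 2.3 = 6.9 m².
Resultant F = γ·h_c·A = 12.3606 × 1.11584 × 6.9 = 95.1679 kN.
I_c = b·h³/12 = 3 × 2.3³/12 = 3.04175 m⁴.
Centre of pressure: y_p = y_c + I_c/(y_c·A) = 1.15 + 3.04175/(1.15 × 6.9) = 1.15 + 0.383333 = 1.53333 m along the plane.
The resultant acts 1.15 + 0.383333 = 1.53333 m (along the plate) below the hinge at the top edge, so the moment about the hinge is M = F × 1.53333 = 95.1679 × 1.53333 = 145.924 kN·m.

M ≈ 146 kN·m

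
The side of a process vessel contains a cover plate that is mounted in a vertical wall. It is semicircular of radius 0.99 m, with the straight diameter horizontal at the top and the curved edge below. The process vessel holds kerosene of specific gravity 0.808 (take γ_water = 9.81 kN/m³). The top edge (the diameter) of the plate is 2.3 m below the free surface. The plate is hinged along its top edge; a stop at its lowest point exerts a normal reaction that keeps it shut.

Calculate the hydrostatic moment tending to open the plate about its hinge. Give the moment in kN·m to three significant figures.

M ≈ 14.8 kN·m

γ = 0.808 × 9.81 = 7.92648 kN/m³.
The centroid of a semicircle lies 4r/(3π) = 0.420169 m from the diameter, here below the top edge, so the centroid depth is h_c = 2.3 + 0.420169 = 2.72017 m.
A = πr²/2 = π × 0.99²/2 = 1.53954 m².
Resultant F = γ·h_c·A = 7.92648 × 2.72017 × 1.53954 = 33.1946 kN.
I_c = (π/8 − 8/(9π))·r⁴ = 0.109757 × 0.99⁴ = 0.105432 m⁴.
Centre of pressure: y_p = y_c + I_c/(y_c·A) = 2.72017 + 0.105432/(2.72017 × 1.53954) = 2.72017 + 0.0251759 = 2.74535 m along the plane.
The resultant acts 0.420169 + 0.0251759 = 0.445345 m (along the plate) below the hinge at the top edge, so the moment about the hinge is M = F × 0.445345 = 33.1946 × 0.445345 = 14.783 kN·m.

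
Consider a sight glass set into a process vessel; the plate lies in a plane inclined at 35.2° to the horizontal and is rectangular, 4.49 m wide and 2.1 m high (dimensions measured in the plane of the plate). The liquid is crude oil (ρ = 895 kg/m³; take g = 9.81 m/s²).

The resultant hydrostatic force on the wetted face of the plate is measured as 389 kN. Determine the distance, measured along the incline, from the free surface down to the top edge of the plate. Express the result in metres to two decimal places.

γ = ρg = 895 × 9.81 / 1000 = 8.77995 kN/m³.
A = 4.49 × 2.1 = 9.429 m².
From F = γ·h_c·A, the centroid depth is h_c = 389/(8.77995 × 9.429) = 4.69885 m.
Let θ = 35.2° be the plate's angle to the horizontal; measure y along the incline from where the plane meets the free surface. Vertical depth h = y·sinθ with sinθ = 0.576432.
Along the incline, y_c = h_c/sinθ = 4.69885/0.576432 = 8.15161 m.
The centroid lies 2.1/2 = 1.05 m below the top edge, so the top edge sits at y_top = 8.15161 − 1.05 = 7.10161 m along the incline.

y_top ≈ 7.10 m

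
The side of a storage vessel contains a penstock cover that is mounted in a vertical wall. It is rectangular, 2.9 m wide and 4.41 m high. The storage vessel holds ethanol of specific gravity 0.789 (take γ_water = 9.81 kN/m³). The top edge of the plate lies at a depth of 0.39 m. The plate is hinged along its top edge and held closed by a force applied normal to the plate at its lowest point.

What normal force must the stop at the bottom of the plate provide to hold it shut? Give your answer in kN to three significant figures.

γ = 0.789 × 9.81 = 7.74009 kN/m³.
The centroid lies 4.41/2 = 2.205 m below the top edge, so the centroid depth is h_c = 0.39 + 2.205 = 2.595 m.
A = 2.9 × 4.41 = 12.789 m².
Resultant F = γ·h_c·A = 7.74009 × 2.595 × 12.789 = 256.874 kN.
I_c = b·h³/12 = 2.9 × 4.41³/12 = 20.7268 m⁴.
Centre of pressure: y_p = y_c + I_c/(y_c·A) = 2.595 + 20.7268/(2.595 × 12.789) = 2.595 + 0.624537 = 3.21954 m along the plane.
The resultant acts 2.205 + 0.624537 = 2.82954 m (along the plate) below the hinge at the top edge, so the moment about the hinge is M = F × 2.82954 = 256.874 × 2.82954 = 726.835 kN·m.
A normal force at the bottom, 4.41 m from the hinge, must supply this moment: P = 726.835/4.41 = 164.815 kN.

P ≈ 165 kN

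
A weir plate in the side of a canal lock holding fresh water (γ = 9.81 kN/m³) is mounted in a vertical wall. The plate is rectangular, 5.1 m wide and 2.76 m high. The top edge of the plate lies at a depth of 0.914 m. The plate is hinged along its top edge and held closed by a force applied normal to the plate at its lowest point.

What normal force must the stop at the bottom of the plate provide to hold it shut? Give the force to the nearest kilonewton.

γ = 9.81 kN/m³.
The centroid lies 2.76/2 = 1.38 m below the top edge, so the centroid depth is h_c = 0.914 + 1.38 = 2.294 m.
A = 5.1 × 2.76 = 14.076 m².
Resultant F = γ·h_c·A = 9.81 × 2.294 × 14.076 = 316.768 kN.
I_c = b·h³/12 = 5.1 × 2.76³/12 = 8.93544 m⁴.
Centre of pressure: y_p = y_c + I_c/(y_c·A) = 2.294 + 8.93544/(2.294 × 14.076) = 2.294 + 0.276722 = 2.57072 m along the plane.
The resultant acts 1.38 + 0.276722 = 1.65672 m (along the plate) below the hinge at the top edge, so the moment about the hinge is M = F × 1.65672 = 316.768 × 1.65672 = 524.796 kN·m.
A normal force at the bottom, 2.76 m from the hinge, must supply this moment: P = 524.796/2.76 = 190.143 kN.

P ≈ 190 kN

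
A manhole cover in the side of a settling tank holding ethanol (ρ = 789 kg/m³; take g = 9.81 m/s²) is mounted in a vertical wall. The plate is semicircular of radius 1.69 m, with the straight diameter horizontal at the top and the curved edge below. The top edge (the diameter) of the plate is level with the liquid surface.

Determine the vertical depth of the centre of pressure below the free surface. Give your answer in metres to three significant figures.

γ = ρg = 789 × 9.81 / 1000 = 7.74009 kN/m³.
The centroid of a semicircle lies 4r/(3π) = 0.717258 m from the diameter, here below the top edge, so the centroid depth is h_c = 0.717258 m.
A = πr²/2 = π × 1.69²/2 = 4.48635 m².
Resultant F = γ·h_c·A = 7.74009 × 0.717258 × 4.48635 = 24.9066 kN.
I_c = (π/8 − 8/(9π))·r⁴ = 0.109757 × 1.69⁴ = 0.895322 m⁴.
Centre of pressure: y_p = y_c + I_c/(y_c·A) = 0.717258 + 0.895322/(0.717258 × 4.48635) = 0.717258 + 0.278234 = 0.995492 m along the plane.

h_p = 0.995 m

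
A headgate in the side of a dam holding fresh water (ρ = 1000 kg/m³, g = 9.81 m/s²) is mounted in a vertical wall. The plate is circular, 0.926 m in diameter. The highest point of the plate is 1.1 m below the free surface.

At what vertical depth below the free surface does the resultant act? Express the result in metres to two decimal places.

h_p = 1.60 m

γ = ρg = 1000 × 9.81 = 9810 N/m³ = 9.81 kN/m³.
The centroid is at the centre, 0.463 m below the top of the plate, so the centroid depth is h_c = 1.1 + 0.463 = 1.563 m.
A = π(0.463)² = 0.67346 m².
Resultant F = γ·h_c·A = 9.81 × 1.563 × 0.67346 = 10.3262 kN.
I_c = πr⁴/4 = π × 0.463⁴/4 = 0.0360922 m⁴.
Centre of pressure: y_p = y_c + I_c/(y_c·A) = 1.563 + 0.0360922/(1.563 × 0.67346) = 1.563 + 0.034288 = 1.59729 m along the plane.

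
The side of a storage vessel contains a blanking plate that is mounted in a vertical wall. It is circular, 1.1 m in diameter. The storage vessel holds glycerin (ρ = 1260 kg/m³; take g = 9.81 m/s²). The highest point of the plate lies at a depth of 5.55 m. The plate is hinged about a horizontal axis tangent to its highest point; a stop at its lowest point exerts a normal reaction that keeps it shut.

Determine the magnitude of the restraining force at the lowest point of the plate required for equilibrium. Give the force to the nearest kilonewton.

γ = ρg = 1260 × 9.81 / 1000 = 12.3606 kN/m³.
The centroid is at the centre, 0.55 m below the top of the plate, so the centroid depth is h_c = 5.55 + 0.55 = 6.1 m.
A = π(0.55)² = 0.950332 m².
Resultant F = γ·h_c·A = 12.3606 × 6.1 × 0.950332 = 71.6547 kN.
I_c = πr⁴/4 = π × 0.55⁴/4 = 0.0718688 m⁴.
Centre of pressure: y_p = y_c + I_c/(y_c·A) = 6.1 + 0.0718688/(6.1 × 0.950332) = 6.1 + 0.0123975 = 6.1124 m along the plane.
The resultant acts 0.55 + 0.0123975 = 0.562397 m (along the plate) below the hinge at the top edge, so the moment about the hinge is M = F × 0.562397 = 71.6547 × 0.562397 = 40.2984 kN·m.
A normal force at the bottom, 1.1 m from the hinge, must supply this moment: P = 40.2984/1.1 = 36.6349 kN.

P ≈ 37 kN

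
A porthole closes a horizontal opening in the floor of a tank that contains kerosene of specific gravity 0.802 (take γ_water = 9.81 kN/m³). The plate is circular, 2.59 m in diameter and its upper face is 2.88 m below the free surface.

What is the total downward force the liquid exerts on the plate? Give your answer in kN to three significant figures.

γ = 0.802 × 9.81 = 7.86762 kN/m³.
The plate is horizontal, so pressure is uniform at p = γ·h = 7.86762 × 2.88 = 22.6587 kN/m².
A = π(1.295)² = 5.26853 m².
F = p·A = 22.6587 × 5.26853 = 119.378 kN.

F ≈ 119 kN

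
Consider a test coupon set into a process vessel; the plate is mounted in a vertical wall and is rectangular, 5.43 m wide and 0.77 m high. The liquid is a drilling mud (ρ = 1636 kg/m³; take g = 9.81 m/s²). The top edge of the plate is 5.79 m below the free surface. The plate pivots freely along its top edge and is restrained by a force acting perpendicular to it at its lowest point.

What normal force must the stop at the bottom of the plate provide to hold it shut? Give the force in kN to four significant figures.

P ≈ 211.5 kN

γ = ρg = 1636 × 9.81 / 1000 = 16.04916 kN/m³.
The centroid lies 0.77/2 = 0.385 m below the top edge, so the centroid depth is h_c = 5.79 + 0.385 = 6.175 m.
A = 5.43 × 0.77 = 4.1811 m².
Resultant F = γ·h_c·A = 16.04916 × 6.175 × 4.1811 = 414.362 kN.
I_c = b·h³/12 = 5.43 × 0.77³/12 = 0.206581 m⁴.
Centre of pressure: y_p = y_c + I_c/(y_c·A) = 6.175 + 0.206581/(6.175 × 4.1811) = 6.175 + 0.00800134 = 6.183 m along the plane.
The resultant acts 0.385 + 0.00800134 = 0.393001 m (along the plate) below the hinge at the top edge, so the moment about the hinge is M = F × 0.393001 = 414.362 × 0.393001 = 162.845 kN·m.
A normal force at the bottom, 0.77 m from the hinge, must supply this moment: P = 162.845/0.77 = 211.487 kN.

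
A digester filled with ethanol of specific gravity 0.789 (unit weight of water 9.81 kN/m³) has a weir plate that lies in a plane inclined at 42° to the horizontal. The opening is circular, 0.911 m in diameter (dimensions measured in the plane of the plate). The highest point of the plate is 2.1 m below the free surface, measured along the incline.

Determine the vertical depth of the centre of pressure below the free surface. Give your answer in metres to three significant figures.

γ = 0.789 × 9.81 = 7.74009 kN/m³.
Let θ = 42° be the plate's angle to the horizontal; measure y along the incline from where the plane meets the free surface. Vertical depth h = y·sinθ with sinθ = 0.669131.
The centroid is at the centre, 0.4555 m below the top of the plate, so y_c = 2.1 + 0.4555 = 2.5555 m and h_c = 2.5555 × 0.669131 = 1.70996 m.
A = π(0.4555)² = 0.651818 m².
Resultant F = γ·h_c·A = 7.74009 × 1.70996 × 0.651818 = 8.62697 kN.
I_c = πr⁴/4 = π × 0.4555⁴/4 = 0.0338099 m⁴.
Centre of pressure: y_p = y_c + I_c/(y_c·A) = 2.5555 + 0.0338099/(2.5555 × 0.651818) = 2.5555 + 0.0202975 = 2.5758 m along the plane.
Vertically, h_p = y_p·sinθ = 2.5758 × 0.669131 = 1.72355 m.

h_p = 1.72 m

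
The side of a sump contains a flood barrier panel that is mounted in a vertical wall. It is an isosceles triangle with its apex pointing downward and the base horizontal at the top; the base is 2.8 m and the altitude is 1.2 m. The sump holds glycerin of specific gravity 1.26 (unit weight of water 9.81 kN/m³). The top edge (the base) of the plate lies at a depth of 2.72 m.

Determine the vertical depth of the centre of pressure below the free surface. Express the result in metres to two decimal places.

h_p = 3.15 m

γ = 1.26 × 9.81 = 12.3606 kN/m³.
With the apex down, the centroid sits h/3 = 1.2/3 = 0.4 m below the base (the top edge), so the centroid depth is h_c = 2.72 + 0.4 = 3.12 m.
A = ½ × 2.8 × 1.2 = 1.68 m².
Resultant F = γ·h_c·A = 12.3606 × 3.12 × 1.68 = 64.7893 kN.
I_c = b·h³/36 = 2.8 × 1.2³/36 = 0.1344 m⁴.
Centre of pressure: y_p = y_c + I_c/(y_c·A) = 3.12 + 0.1344/(3.12 × 1.68) = 3.12 + 0.025641 = 3.14564 m along the plane.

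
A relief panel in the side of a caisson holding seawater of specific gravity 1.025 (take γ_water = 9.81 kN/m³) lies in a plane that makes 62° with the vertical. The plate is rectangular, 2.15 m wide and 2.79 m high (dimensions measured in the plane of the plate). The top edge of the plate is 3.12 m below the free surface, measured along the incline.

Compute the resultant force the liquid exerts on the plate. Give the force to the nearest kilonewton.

γ = 1.025 × 9.81 = 10.05525 kN/m³.
The plate makes 62° with the vertical, i.e. θ = 90° − 62° = 28° to the horizontal. Measuring y along the incline from the free-surface line, vertical depth h = y·sinθ with sinθ = 0.469472.
The centroid lies 2.79/2 = 1.395 m below the top edge, so y_c = 3.12 + 1.395 = 4.515 m and h_c = 4.515 × 0.469472 = 2.11967 m.
A = 2.15 × 2.79 = 5.9985 m².
Resultant F = γ·h_c·A = 10.05525 × 2.11967 × 5.9985 = 127.851 kN.

F ≈ 128 kN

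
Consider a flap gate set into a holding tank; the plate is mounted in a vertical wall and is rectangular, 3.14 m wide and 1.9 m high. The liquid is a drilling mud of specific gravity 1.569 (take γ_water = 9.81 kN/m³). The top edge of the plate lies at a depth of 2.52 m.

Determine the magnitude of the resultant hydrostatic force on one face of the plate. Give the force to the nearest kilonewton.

F ≈ 319 kN

γ = 1.569 × 9.81 = 15.39189 kN/m³.
The centroid lies 1.9/2 = 0.95 m below the top edge, so the centroid depth is h_c = 2.52 + 0.95 = 3.47 m.
A = 3.14 × 1.9 = 5.966 m².
Resultant F = γ·h_c·A = 15.39189 × 3.47 × 5.966 = 318.643 kN.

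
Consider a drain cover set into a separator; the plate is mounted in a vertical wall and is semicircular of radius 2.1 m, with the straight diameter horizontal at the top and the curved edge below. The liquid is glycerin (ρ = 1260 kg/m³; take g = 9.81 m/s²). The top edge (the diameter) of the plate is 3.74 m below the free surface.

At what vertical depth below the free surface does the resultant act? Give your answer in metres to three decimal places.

h_p = 4.698 m

γ = ρg = 1260 × 9.81 / 1000 = 12.3606 kN/m³.
The centroid of a semicircle lies 4r/(3π) = 0.891268 m from the diameter, here below the top edge, so the centroid depth is h_c = 3.74 + 0.891268 = 4.63127 m.
A = πr²/2 = π × 2.1²/2 = 6.92721 m².
Resultant F = γ·h_c·A = 12.3606 × 4.63127 × 6.92721 = 396.55 kN.
I_c = (π/8 − 8/(9π))·r⁴ = 0.109757 × 2.1⁴ = 2.13457 m⁴.
Centre of pressure: y_p = y_c + I_c/(y_c·A) = 4.63127 + 2.13457/(4.63127 × 6.92721) = 4.63127 + 0.0665353 = 4.69781 m along the plane.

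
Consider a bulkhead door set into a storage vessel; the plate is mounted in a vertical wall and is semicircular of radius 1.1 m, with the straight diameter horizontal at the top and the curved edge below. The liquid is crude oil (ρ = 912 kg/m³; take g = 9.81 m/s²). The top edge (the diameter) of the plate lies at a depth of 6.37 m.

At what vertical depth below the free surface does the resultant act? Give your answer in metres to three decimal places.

h_p = 6.849 m

γ = ρg = 912 × 9.81 / 1000 = 8.94672 kN/m³.
The centroid of a semicircle lies 4r/(3π) = 0.466854 m from the diameter, here below the top edge, so the centroid depth is h_c = 6.37 + 0.466854 = 6.83685 m.
A = πr²/2 = π × 1.1²/2 = 1.90066 m².
Resultant F = γ·h_c·A = 8.94672 × 6.83685 × 1.90066 = 116.258 kN.
I_c = (π/8 − 8/(9π))·r⁴ = 0.109757 × 1.1⁴ = 0.160695 m⁴.
Centre of pressure: y_p = y_c + I_c/(y_c·A) = 6.83685 + 0.160695/(6.83685 × 1.90066) = 6.83685 + 0.0123664 = 6.84922 m along the plane.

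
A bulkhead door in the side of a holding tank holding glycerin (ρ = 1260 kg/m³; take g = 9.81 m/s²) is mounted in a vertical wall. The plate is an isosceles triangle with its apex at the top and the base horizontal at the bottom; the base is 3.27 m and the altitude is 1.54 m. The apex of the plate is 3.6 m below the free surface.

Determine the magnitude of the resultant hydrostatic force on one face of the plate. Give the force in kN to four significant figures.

γ = ρg = 1260 × 9.81 / 1000 = 12.3606 kN/m³.
With the apex up, the centroid sits 2h/3 = 2 × 1.54/3 = 1.02667 m below the apex, so the centroid depth is h_c = 3.6 + 1.02667 = 4.62667 m.
A = ½ × 3.27 × 1.54 = 2.5179 m².
Resultant F = γ·h_c·A = 12.3606 × 4.62667 × 2.5179 = 143.995 kN.

F ≈ 144.0 kN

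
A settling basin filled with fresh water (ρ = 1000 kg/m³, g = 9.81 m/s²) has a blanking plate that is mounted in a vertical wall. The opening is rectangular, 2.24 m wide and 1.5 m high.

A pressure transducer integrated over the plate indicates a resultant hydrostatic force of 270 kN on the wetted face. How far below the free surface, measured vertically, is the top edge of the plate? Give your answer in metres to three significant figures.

γ = ρg = 1000 × 9.81 = 9810 N/m³ = 9.81 kN/m³.
A = 2.24 × 1.5 = 3.36 m².
From F = γ·h_c·A, the centroid depth is h_c = 270/(9.81 × 3.36) = 8.19135 m.
The centroid lies 1.5/2 = 0.75 m below the top edge, so the top edge sits at h_top = 8.19135 − 0.75 = 7.44135 m below the surface.

d_top ≈ 7.44 m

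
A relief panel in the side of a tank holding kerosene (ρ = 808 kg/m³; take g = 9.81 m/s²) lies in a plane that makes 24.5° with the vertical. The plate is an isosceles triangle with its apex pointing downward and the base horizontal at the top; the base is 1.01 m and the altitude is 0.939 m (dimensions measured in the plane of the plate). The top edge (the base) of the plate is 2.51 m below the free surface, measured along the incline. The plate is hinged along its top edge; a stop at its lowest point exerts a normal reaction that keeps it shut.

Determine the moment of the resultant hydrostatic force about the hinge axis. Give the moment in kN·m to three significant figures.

γ = ρg = 808 × 9.81 / 1000 = 7.92648 kN/m³.
The plate makes 24.5° with the vertical, i.e. θ = 90° − 24.5° = 65.5° to the horizontal. Measuring y along the incline from the free-surface line, vertical depth h = y·sinθ with sinθ = 0.909961.
With the apex down, the centroid sits h/3 = 0.939/3 = 0.313 m below the base (the top edge), so y_c = 2.51 + 0.313 = 2.823 m and h_c = 2.823 × 0.909961 = 2.56882 m.
A = ½ × 1.01 × 0.939 = 0.474195 m².
Resultant F = γ·h_c·A = 7.92648 × 2.56882 × 0.474195 = 9.65542 kN.
I_c = b·h³/36 = 1.01 × 0.939³/36 = 0.0232282 m⁴.
Centre of pressure: y_p = y_c + I_c/(y_c·A) = 2.823 + 0.0232282/(2.823 × 0.474195) = 2.823 + 0.0173519 = 2.84035 m along the plane.
The resultant acts 0.313 + 0.0173519 = 0.330352 m (along the plate) below the hinge at the top edge, so the moment about the hinge is M = F × 0.330352 = 9.65542 × 0.330352 = 3.18969 kN·m.

M ≈ 3.19 kN·m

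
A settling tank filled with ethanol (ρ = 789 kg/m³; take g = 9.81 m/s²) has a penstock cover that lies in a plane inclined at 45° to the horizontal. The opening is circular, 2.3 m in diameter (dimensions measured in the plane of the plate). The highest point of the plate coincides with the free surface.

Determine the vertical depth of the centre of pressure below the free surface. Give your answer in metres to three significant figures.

γ = ρg = 789 × 9.81 / 1000 = 7.74009 kN/m³.
Let θ = 45° be the plate's angle to the horizontal; measure y along the incline from where the plane meets the free surface. Vertical depth h = y·sinθ with sinθ = 0.707107.
The centroid is at the centre, 1.15 m below the top of the plate, so y_c = 1.15 m and h_c = 1.15 × 0.707107 = 0.813173 m.
A = π(1.15)² = 4.15476 m².
Resultant F = γ·h_c·A = 7.74009 × 0.813173 × 4.15476 = 26.1502 kN.
I_c = πr⁴/4 = π × 1.15⁴/4 = 1.37367 m⁴.
Centre of pressure: y_p = y_c + I_c/(y_c·A) = 1.15 + 1.37367/(1.15 × 4.15476) = 1.15 + 0.287501 = 1.4375 m along the plane.
Vertically, h_p = y_p·sinθ = 1.4375 × 0.707107 = 1.01647 m.

h_p = 1.02 m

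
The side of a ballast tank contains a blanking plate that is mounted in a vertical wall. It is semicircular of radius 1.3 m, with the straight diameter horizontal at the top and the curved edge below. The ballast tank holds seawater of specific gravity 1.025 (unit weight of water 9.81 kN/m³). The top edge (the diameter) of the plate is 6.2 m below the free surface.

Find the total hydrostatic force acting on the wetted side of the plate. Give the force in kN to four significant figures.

F ≈ 180.2 kN

γ = 1.025 × 9.81 = 10.05525 kN/m³.
The centroid of a semicircle lies 4r/(3π) = 0.551737 m from the diameter, here below the top edge, so the centroid depth is h_c = 6.2 + 0.551737 = 6.75174 m.
A = πr²/2 = π × 1.3²/2 = 2.65465 m².
Resultant F = γ·h_c·A = 10.05525 × 6.75174 × 2.65465 = 180.225 kN.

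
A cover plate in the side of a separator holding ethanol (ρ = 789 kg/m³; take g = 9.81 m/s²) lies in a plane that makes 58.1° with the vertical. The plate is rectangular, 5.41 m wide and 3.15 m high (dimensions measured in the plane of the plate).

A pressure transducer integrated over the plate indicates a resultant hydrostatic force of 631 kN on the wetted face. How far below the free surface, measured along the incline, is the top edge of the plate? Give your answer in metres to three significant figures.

y_top ≈ 7.48 m

γ = ρg = 789 × 9.81 / 1000 = 7.74009 kN/m³.
A = 5.41 × 3.15 = 17.0415 m².
From F = γ·h_c·A, the centroid depth is h_c = 631/(7.74009 × 17.0415) = 4.78383 m.
The plate makes 58.1° with the vertical, i.e. θ = 90° − 58.1° = 31.9° to the horizontal. Measuring y along the incline from the free-surface line, vertical depth h = y·sinθ with sinθ = 0.528438.
Along the incline, y_c = h_c/sinθ = 4.78383/0.528438 = 9.05277 m.
The centroid lies 3.15/2 = 1.575 m below the top edge, so the top edge sits at y_top = 9.05277 − 1.575 = 7.47777 m along the incline.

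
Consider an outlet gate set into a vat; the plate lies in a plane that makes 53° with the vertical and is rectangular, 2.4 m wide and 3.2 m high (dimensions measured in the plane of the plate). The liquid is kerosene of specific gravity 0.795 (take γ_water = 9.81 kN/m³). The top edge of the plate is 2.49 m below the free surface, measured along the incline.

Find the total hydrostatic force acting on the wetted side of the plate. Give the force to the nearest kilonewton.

γ = 0.795 × 9.81 = 7.79895 kN/m³.
The plate makes 53° with the vertical, i.e. θ = 90° − 53° = 37° to the horizontal. Measuring y along the incline from the free-surface line, vertical depth h = y·sinθ with sinθ = 0.601815.
The centroid lies 3.2/2 = 1.6 m below the top edge, so y_c = 2.49 + 1.6 = 4.09 m and h_c = 4.09 × 0.601815 = 2.46142 m.
A = 2.4 × 3.2 = 7.68 m².
Resultant F = γ·h_c·A = 7.79895 × 2.46142 × 7.68 = 147.429 kN.

F ≈ 147 kN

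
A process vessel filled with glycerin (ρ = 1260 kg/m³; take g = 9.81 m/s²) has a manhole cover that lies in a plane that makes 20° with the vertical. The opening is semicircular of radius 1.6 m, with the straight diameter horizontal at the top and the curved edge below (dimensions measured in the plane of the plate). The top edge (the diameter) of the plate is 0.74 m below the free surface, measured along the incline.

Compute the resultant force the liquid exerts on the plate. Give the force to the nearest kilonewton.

F ≈ 66 kN

γ = ρg = 1260 × 9.81 / 1000 = 12.3606 kN/m³.
The plate makes 20° with the vertical, i.e. θ = 90° − 20° = 70° to the horizontal. Measuring y along the incline from the free-surface line, vertical depth h = y·sinθ with sinθ = 0.939693.
The centroid of a semicircle lies 4r/(3π) = 0.679061 m from the diameter, here below the top edge, so y_c = 0.74 + 0.679061 = 1.41906 m and h_c = 1.41906 × 0.939693 = 1.33348 m.
A = πr²/2 = π × 1.6²/2 = 4.02124 m².
Resultant F = γ·h_c·A = 12.3606 × 1.33348 × 4.02124 = 66.2805 kN.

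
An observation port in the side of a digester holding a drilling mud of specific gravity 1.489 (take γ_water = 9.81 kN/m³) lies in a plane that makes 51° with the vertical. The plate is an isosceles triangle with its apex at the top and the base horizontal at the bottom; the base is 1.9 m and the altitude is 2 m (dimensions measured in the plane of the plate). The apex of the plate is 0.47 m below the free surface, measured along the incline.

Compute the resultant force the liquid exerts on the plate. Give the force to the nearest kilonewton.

F ≈ 31 kN

γ = 1.489 × 9.81 = 14.60709 kN/m³.
The plate makes 51° with the vertical, i.e. θ = 90° − 51° = 39° to the horizontal. Measuring y along the incline from the free-surface line, vertical depth h = y·sinθ with sinθ = 0.629320.
With the apex up, the centroid sits 2h/3 = 2 × 2/3 = 1.33333 m below the apex, so y_c = 0.47 + 1.33333 = 1.80333 m and h_c = 1.80333 × 0.629320 = 1.13487 m.
A = ½ × 1.9 × 2 = 1.9 m².
Resultant F = γ·h_c·A = 14.60709 × 1.13487 × 1.9 = 31.4966 kN.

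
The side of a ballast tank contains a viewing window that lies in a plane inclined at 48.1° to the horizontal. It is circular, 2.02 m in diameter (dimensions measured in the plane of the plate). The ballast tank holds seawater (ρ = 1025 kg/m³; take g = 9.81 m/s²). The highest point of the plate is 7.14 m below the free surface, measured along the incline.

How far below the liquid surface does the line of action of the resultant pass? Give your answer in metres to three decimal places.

h_p = 6.089 m

γ = ρg = 1025 × 9.81 / 1000 = 10.05525 kN/m³.
Let θ = 48.1° be the plate's angle to the horizontal; measure y along the incline from where the plane meets the free surface. Vertical depth h = y·sinθ with sinθ = 0.744312.
The centroid is at the centre, 1.01 m below the top of the plate, so y_c = 7.14 + 1.01 = 8.15 m and h_c = 8.15 × 0.744312 = 6.06614 m.
A = π(1.01)² = 3.20474 m².
Resultant F = γ·h_c·A = 10.05525 × 6.06614 × 3.20474 = 195.478 kN.
I_c = πr⁴/4 = π × 1.01⁴/4 = 0.817288 m⁴.
Centre of pressure: y_p = y_c + I_c/(y_c·A) = 8.15 + 0.817288/(8.15 × 3.20474) = 8.15 + 0.0312914 = 8.18129 m along the plane.
Vertically, h_p = y_p·sinθ = 8.18129 × 0.744312 = 6.08943 m.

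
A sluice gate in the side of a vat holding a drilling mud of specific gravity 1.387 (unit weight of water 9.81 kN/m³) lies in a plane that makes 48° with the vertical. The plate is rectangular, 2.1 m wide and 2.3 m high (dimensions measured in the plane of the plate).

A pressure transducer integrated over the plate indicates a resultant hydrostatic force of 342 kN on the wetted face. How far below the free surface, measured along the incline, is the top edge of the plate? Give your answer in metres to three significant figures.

γ = 1.387 × 9.81 = 13.60647 kN/m³.
A = 2.1 × 2.3 = 4.83 m².
From F = γ·h_c·A, the centroid depth is h_c = 342/(13.60647 × 4.83) = 5.20395 m.
The plate makes 48° with the vertical, i.e. θ = 90° − 48° = 42° to the horizontal. Measuring y along the incline from the free-surface line, vertical depth h = y·sinθ with sinθ = 0.669131.
Along the incline, y_c = h_c/sinθ = 5.20395/0.669131 = 7.77718 m.
The centroid lies 2.3/2 = 1.15 m below the top edge, so the top edge sits at y_top = 7.77718 − 1.15 = 6.62718 m along the incline.

y_top ≈ 6.63 m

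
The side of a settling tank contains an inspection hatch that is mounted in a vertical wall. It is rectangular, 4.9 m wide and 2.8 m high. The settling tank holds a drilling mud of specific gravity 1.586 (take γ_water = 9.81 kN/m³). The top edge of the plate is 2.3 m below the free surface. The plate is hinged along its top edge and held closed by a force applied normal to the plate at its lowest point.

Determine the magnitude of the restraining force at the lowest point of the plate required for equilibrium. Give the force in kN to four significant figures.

P ≈ 444.7 kN

γ = 1.586 × 9.81 = 15.55866 kN/m³.
The centroid lies 2.8/2 = 1.4 m below the top edge, so the centroid depth is h_c = 2.3 + 1.4 = 3.7 m.
A = 4.9 × 2.8 = 13.72 m².
Resultant F = γ·h_c·A = 15.55866 × 3.7 × 13.72 = 789.82 kN.
I_c = b·h³/12 = 4.9 × 2.8³/12 = 8.96373 m⁴.
Centre of pressure: y_p = y_c + I_c/(y_c·A) = 3.7 + 8.96373/(3.7 × 13.72) = 3.7 + 0.176577 = 3.87658 m along the plane.
The resultant acts 1.4 + 0.176577 = 1.57658 m (along the plate) below the hinge at the top edge, so the moment about the hinge is M = F × 1.57658 = 789.82 × 1.57658 = 1245.21 kN·m.
A normal force at the bottom, 2.8 m from the hinge, must supply this moment: P = 1245.21/2.8 = 444.718 kN.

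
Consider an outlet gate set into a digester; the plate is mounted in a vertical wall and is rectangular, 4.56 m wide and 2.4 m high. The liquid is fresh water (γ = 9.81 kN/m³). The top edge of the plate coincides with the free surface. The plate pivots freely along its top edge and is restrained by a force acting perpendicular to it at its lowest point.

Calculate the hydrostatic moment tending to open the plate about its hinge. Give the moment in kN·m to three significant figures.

γ = 9.81 kN/m³.
The centroid lies 2.4/2 = 1.2 m below the top edge, so the centroid depth is h_c = 1.2 m.
A = 4.56 × 2.4 = 10.944 m².
Resultant F = γ·h_c·A = 9.81 × 1.2 × 10.944 = 128.833 kN.
I_c = b·h³/12 = 4.56 × 2.4³/12 = 5.25312 m⁴.
Centre of pressure: y_p = y_c + I_c/(y_c·A) = 1.2 + 5.25312/(1.2 × 10.944) = 1.2 + 0.4 = 1.6 m along the plane.
The resultant acts 1.2 + 0.4 = 1.6 m (along the plate) below the hinge at the top edge, so the moment about the hinge is M = F × 1.6 = 128.833 × 1.6 = 206.133 kN·m.

M ≈ 206 kN·m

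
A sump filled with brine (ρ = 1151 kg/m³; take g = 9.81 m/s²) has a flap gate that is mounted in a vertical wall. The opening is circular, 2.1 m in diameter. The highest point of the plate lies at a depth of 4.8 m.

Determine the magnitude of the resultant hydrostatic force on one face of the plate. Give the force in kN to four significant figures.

F ≈ 228.8 kN

γ = ρg = 1151 × 9.81 / 1000 = 11.29131 kN/m³.
The centroid is at the centre, 1.05 m below the top of the plate, so the centroid depth is h_c = 4.8 + 1.05 = 5.85 m.
A = π(1.05)² = 3.46361 m².
Resultant F = γ·h_c·A = 11.29131 × 5.85 × 3.46361 = 228.786 kN.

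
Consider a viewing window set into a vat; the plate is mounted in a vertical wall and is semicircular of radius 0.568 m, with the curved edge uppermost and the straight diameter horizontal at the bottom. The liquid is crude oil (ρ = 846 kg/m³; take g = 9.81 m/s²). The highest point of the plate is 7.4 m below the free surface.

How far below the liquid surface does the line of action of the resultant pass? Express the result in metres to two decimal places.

γ = ρg = 846 × 9.81 / 1000 = 8.29926 kN/m³.
The centroid lies 4r/(3π) = 0.241067 m above the diameter, so r − 4r/(3π) = 0.568 − 0.241067 = 0.326933 m below the topmost point, so the centroid depth is h_c = 7.4 + 0.326933 = 7.72693 m.
A = πr²/2 = π × 0.568²/2 = 0.506777 m².
Resultant F = γ·h_c·A = 8.29926 × 7.72693 × 0.506777 = 32.4985 kN.
I_c = (π/8 − 8/(9π))·r⁴ = 0.109757 × 0.568⁴ = 0.0114242 m⁴.
Centre of pressure: y_p = y_c + I_c/(y_c·A) = 7.72693 + 0.0114242/(7.72693 × 0.506777) = 7.72693 + 0.00291744 = 7.72985 m along the plane.

h_p = 7.73 m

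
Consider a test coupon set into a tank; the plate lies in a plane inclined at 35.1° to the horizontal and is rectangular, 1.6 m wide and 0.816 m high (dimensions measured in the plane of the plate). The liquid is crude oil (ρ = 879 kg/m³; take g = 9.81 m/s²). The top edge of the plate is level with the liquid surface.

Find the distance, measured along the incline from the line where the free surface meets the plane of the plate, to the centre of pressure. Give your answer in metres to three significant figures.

y_p = 0.544 m

γ = ρg = 879 × 9.81 / 1000 = 8.62299 kN/m³.
Let θ = 35.1° be the plate's angle to the horizontal; measure y along the incline from where the plane meets the free surface. Vertical depth h = y·sinθ with sinθ = 0.575005.
The centroid lies 0.816/2 = 0.408 m below the top edge, so y_c = 0.408 m and h_c = 0.408 × 0.575005 = 0.234602 m.
A = 1.6 × 0.816 = 1.3056 m².
Resultant F = γ·h_c·A = 8.62299 × 0.234602 × 1.3056 = 2.64119 kN.
I_c = b·h³/12 = 1.6 × 0.816³/12 = 0.0724451 m⁴.
Centre of pressure: y_p = y_c + I_c/(y_c·A) = 0.408 + 0.0724451/(0.408 × 1.3056) = 0.408 + 0.136 = 0.544 m along the plane.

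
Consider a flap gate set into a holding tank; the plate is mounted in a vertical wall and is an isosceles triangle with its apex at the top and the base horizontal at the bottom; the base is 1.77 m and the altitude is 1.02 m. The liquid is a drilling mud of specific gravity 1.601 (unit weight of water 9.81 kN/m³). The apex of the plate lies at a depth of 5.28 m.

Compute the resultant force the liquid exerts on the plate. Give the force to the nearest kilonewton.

γ = 1.601 × 9.81 = 15.70581 kN/m³.
With the apex up, the centroid sits 2h/3 = 2 × 1.02/3 = 0.68 m below the apex, so the centroid depth is h_c = 5.28 + 0.68 = 5.96 m.
A = ½ × 1.77 × 1.02 = 0.9027 m².
Resultant F = γ·h_c·A = 15.70581 × 5.96 × 0.9027 = 84.4987 kN.

F ≈ 84 kN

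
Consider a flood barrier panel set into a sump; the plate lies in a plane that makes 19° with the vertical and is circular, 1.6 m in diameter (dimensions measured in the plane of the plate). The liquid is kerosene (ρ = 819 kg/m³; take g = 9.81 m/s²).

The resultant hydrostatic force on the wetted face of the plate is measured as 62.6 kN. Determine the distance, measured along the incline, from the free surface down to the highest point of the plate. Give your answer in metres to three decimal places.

y_top ≈ 3.298 m

γ = ρg = 819 × 9.81 / 1000 = 8.03439 kN/m³.
A = π(0.8)² = 2.01062 m².
From F = γ·h_c·A, the centroid depth is h_c = 62.6/(8.03439 × 2.01062) = 3.87518 m.
The plate makes 19° with the vertical, i.e. θ = 90° − 19° = 71° to the horizontal. Measuring y along the incline from the free-surface line, vertical depth h = y·sinθ with sinθ = 0.945519.
Along the incline, y_c = h_c/sinθ = 3.87518/0.945519 = 4.09847 m.
The centroid is at the centre, 0.8 m below the top of the plate, so the highest point sits at y_top = 4.09847 − 0.8 = 3.29847 m along the incline.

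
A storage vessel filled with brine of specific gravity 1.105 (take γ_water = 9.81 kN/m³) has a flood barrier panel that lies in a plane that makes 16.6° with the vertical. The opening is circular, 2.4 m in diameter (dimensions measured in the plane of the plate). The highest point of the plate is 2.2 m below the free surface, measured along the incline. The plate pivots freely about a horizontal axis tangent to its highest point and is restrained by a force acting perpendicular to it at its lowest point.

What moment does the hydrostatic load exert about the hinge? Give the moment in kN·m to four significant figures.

γ = 1.105 × 9.81 = 10.84005 kN/m³.
The plate makes 16.6° with the vertical, i.e. θ = 90° − 16.6° = 73.4° to the horizontal. Measuring y along the incline from the free-surface line, vertical depth h = y·sinθ with sinθ = 0.958323.
The centroid is at the centre, 1.2 m below the top of the plate, so y_c = 2.2 + 1.2 = 3.4 m and h_c = 3.4 × 0.958323 = 3.2583 m.
A = π(1.2)² = 4.52389 m².
Resultant F = γ·h_c·A = 10.84005 × 3.2583 × 4.52389 = 159.784 kN.
I_c = πr⁴/4 = π × 1.2⁴/4 = 1.6286 m⁴.
Centre of pressure: y_p = y_c + I_c/(y_c·A) = 3.4 + 1.6286/(3.4 × 4.52389) = 3.4 + 0.105882 = 3.50588 m along the plane.
The resultant acts 1.2 + 0.105882 = 1.30588 m (along the plate) below the hinge at the top edge, so the moment about the hinge is M = F × 1.30588 = 159.784 × 1.30588 = 208.659 kN·m.

M ≈ 208.7 kN·m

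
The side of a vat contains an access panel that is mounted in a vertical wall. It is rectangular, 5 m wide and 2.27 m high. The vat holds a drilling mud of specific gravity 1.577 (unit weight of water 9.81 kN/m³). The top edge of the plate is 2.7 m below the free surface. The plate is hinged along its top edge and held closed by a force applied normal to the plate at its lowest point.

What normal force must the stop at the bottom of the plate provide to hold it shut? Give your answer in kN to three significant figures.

γ = 1.577 × 9.81 = 15.47037 kN/m³.
The centroid lies 2.27/2 = 1.135 m below the top edge, so the centroid depth is h_c = 2.7 + 1.135 = 3.835 m.
A = 5 × 2.27 = 11.35 m².
Resultant F = γ·h_c·A = 15.47037 × 3.835 × 11.35 = 673.383 kN.
I_c = b·h³/12 = 5 × 2.27³/12 = 4.87378 m⁴.
Centre of pressure: y_p = y_c + I_c/(y_c·A) = 3.835 + 4.87378/(3.835 × 11.35) = 3.835 + 0.111971 = 3.94697 m along the plane.
The resultant acts 1.135 + 0.111971 = 1.24697 m (along the plate) below the hinge at the top edge, so the moment about the hinge is M = F × 1.24697 = 673.383 × 1.24697 = 839.688 kN·m.
A normal force at the bottom, 2.27 m from the hinge, must supply this moment: P = 839.688/2.27 = 369.907 kN.

P ≈ 370 kN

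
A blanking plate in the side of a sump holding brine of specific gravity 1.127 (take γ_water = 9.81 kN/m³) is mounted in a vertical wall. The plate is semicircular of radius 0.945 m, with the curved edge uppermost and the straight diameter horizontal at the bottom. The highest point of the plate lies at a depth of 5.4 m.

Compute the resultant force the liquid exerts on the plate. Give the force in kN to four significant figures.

γ = 1.127 × 9.81 = 11.05587 kN/m³.
The centroid lies 4r/(3π) = 0.40107 m above the diameter, so r − 4r/(3π) = 0.945 − 0.40107 = 0.54393 m below the topmost point, so the centroid depth is h_c = 5.4 + 0.54393 = 5.94393 m.
A = πr²/2 = π × 0.945²/2 = 1.40276 m².
Resultant F = γ·h_c·A = 11.05587 × 5.94393 × 1.40276 = 92.1828 kN.

F ≈ 92.18 kN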